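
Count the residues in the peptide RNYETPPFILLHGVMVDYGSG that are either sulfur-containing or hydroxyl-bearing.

5

Sulfur-containing: C, M. Hydroxyl-bearing: S, T, Y.
Sulfur-containing residues here: M15 (1).
Hydroxyl-bearing residues here: Y3, T5, Y18, S20 (4).
The two groups share no amino acid, so total = 1 + 4 = 5.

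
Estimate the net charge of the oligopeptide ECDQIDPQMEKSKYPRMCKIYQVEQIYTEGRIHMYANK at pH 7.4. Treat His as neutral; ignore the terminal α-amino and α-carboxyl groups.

0

Near pH 7.4, K and R contribute +1 each, D and E contribute −1 each, and every other side chain (His included, as stated) is uncharged.
Positive (K, R): K11, K13, R16, K19, R31, K38 → +6.
Negative (D, E): E1, D3, D6, E10, E24, E29 → −6.
Net charge = (+6) + (−6) = 0.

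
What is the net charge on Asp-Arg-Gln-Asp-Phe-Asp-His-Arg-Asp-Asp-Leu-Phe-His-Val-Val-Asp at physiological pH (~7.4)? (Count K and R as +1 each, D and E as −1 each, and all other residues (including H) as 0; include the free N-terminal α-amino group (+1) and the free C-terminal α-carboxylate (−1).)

Positive (K, R): Arg2, Arg8 → +2.
Negative (D, E): Asp1, Asp4, Asp6, Asp9, Asp10, Asp16 → −6.
The N-terminus (+1) and C-terminus (−1) cancel.
Net charge = (+2) + (−6) = −4.

-4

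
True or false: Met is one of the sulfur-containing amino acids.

Cysteine (C, thiol) and methionine (M, thioether) are the two sulfur-containing amino acids.
Methionine is in this group.

True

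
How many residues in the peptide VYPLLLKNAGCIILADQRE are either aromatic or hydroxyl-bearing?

Aromatic: F, W, Y. Hydroxyl-bearing: S, T, Y.
Aromatic residues here: Y2 (1).
Hydroxyl-bearing residues here: Y2 (1).
Y is in both groups, so the 1 Y residue must not be double-counted.
Total = 1 + 1 − 1 = 1.

1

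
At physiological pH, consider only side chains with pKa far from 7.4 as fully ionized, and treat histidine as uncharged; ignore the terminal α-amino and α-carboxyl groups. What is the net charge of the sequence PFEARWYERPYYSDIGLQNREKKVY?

+1

The side chains ionized at physiological pH are Lys/Arg (+1) and Asp/Glu (−1); with His treated as neutral, nothing else contributes.
Positive (K, R): R5, R9, R20, K22, K23 → +5.
Negative (D, E): E3, E8, D14, E21 → −4.
Net charge = (+5) + (−4) = +1.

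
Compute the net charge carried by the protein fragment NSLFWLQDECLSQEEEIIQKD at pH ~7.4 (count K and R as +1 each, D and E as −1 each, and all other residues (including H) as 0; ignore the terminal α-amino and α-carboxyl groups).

Positive (K, R): K20 → +1.
Negative (D, E): D8, E9, E14, E15, E16, D21 → −6.
Net charge = (+1) + (−6) = −5.

-5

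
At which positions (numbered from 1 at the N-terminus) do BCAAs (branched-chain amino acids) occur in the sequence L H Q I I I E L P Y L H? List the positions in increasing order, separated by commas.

The BCAAs are Val, Leu, and Ile — aliphatic side chains with a branch point.
Matching residues: L1, I4, I5, I6, L8, L11.

1, 4, 5, 6, 8, 11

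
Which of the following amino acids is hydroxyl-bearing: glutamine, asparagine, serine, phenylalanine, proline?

Serine (S), threonine (T), and tyrosine (Y) each carry a hydroxyl group on the side chain.
Of the listed options, only serine belongs to this group.

serine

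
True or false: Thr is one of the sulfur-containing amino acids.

False

The sulfur-bearing residues are cysteine (–SH) and methionine (–S–CH₃).
Threonine is not in this group.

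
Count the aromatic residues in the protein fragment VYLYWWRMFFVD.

6

The aromatic amino acids are Phe (F, benzyl), Trp (W, indole), and Tyr (Y, phenol).
Matching residues: Y2, Y4, W5, W6, F9, F10.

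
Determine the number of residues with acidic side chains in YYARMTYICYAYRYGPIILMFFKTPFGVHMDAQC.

The acidic residues are Asp (D) and Glu (E), whose side chains end in a carboxylate group.
Matching residues: D31.

1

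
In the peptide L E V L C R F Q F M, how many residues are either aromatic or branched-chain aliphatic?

5

Aromatic: F, W, Y. Branched-chain aliphatic: I, L, V.
Aromatic residues here: F7, F9 (2).
Branched-chain aliphatic residues here: L1, V3, L4 (3).
The two groups share no amino acid, so total = 2 + 3 = 5.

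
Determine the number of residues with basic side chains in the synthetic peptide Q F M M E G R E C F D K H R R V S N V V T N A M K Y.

6

Lysine (K), arginine (R), and histidine (H) have basic, nitrogen-containing side chains.
Matching residues: R7, K12, H13, R14, R15, K25.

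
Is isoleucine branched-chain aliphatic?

Yes

Valine (V), leucine (L), and isoleucine (I) are the branched-chain amino acids.
Isoleucine is in this group.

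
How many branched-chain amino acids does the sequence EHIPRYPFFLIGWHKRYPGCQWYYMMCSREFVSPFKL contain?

The BCAAs are Val, Leu, and Ile — aliphatic side chains with a branch point.
Matching residues: I3, L10, I11, V32, L37.

5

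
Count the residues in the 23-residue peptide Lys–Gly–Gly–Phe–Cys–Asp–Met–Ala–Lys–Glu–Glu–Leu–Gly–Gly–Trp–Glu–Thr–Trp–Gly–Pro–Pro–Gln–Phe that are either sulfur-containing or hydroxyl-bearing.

3

Sulfur-containing: C, M. Hydroxyl-bearing: S, T, Y.
Sulfur-containing residues here: Cys5, Met7 (2).
Hydroxyl-bearing residues here: Thr17 (1).
The two groups share no amino acid, so total = 2 + 1 = 3.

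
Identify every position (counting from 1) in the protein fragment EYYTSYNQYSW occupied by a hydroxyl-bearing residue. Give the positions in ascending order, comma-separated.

2, 3, 4, 5, 6, 9, 10

S, T, and Y are the three residues with a side-chain hydroxyl.
Matching residues: Y2, Y3, T4, S5, Y6, Y9, S10.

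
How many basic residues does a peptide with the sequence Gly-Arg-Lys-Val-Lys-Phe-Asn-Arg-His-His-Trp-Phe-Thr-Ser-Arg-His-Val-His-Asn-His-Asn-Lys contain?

The basic amino acids are Lys (K), Arg (R), and His (H).
Matching residues: Arg2, Lys3, Lys5, Arg8, His9, His10, Arg15, His16, His18, His20, Lys22.

11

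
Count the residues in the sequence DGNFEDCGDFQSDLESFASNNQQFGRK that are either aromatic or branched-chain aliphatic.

5

Aromatic: F, W, Y. Branched-chain aliphatic: I, L, V.
Aromatic residues here: F4, F10, F17, F24 (4).
Branched-chain aliphatic residues here: L14 (1).
The two groups share no amino acid, so total = 4 + 1 = 5.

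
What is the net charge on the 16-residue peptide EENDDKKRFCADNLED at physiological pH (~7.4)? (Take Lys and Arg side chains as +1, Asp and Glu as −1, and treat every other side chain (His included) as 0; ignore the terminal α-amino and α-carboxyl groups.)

-4

Positive (K, R): K6, K7, R8 → +3.
Negative (D, E): E1, E2, D4, D5, D12, E15, D16 → −7.
Net charge = (+3) + (−7) = −4.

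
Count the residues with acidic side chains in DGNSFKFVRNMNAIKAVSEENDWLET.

Only D (aspartate) and E (glutamate) carry a side-chain carboxylic acid.
Matching residues: D1, E19, E20, D22, E25.

5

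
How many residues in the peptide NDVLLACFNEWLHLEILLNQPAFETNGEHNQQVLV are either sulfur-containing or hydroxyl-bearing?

Sulfur-containing: C, M. Hydroxyl-bearing: S, T, Y.
Sulfur-containing residues here: C7 (1).
Hydroxyl-bearing residues here: T25 (1).
The two groups share no amino acid, so total = 1 + 1 = 2.

2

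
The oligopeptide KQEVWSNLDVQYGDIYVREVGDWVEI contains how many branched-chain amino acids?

V, L, and I make up the branched-chain aliphatic group.
Matching residues: V4, L8, V10, I15, V17, V20, V24, I26.

8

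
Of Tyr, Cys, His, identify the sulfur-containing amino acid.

Cys

Only Cys (C) and Met (M) have a sulfur atom in the side chain.
Of the listed options, only Cys belongs to this group.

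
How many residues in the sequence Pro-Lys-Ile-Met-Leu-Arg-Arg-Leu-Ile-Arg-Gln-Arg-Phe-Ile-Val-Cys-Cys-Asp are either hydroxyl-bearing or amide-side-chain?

1

Hydroxyl-bearing: S, T, Y. Amide-side-chain: N, Q.
Hydroxyl-bearing residues here: none (0).
Amide-side-chain residues here: Gln11 (1).
The two groups share no amino acid, so total = 0 + 1 = 1.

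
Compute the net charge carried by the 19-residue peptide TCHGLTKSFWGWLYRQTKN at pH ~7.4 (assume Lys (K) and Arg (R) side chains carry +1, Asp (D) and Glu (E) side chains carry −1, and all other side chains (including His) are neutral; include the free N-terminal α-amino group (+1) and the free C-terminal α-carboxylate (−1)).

+3

Positive (K, R): K7, R15, K18 → +3.
Negative (D, E): none → −0.
The N-terminus (+1) and C-terminus (−1) cancel.
Net charge = (+3) + (−0) = +3.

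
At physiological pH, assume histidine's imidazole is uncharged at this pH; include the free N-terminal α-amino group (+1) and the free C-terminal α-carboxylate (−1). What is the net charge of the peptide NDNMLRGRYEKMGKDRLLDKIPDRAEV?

At pH ~7.4 the Lys and Arg side chains are protonated (+1), the Asp and Glu side chains are deprotonated (−1), and with His taken as neutral all other side chains carry no charge.
Positive (K, R): R6, R8, K11, K14, R16, K20, R24 → +7.
Negative (D, E): D2, E10, D15, D19, D23, E26 → −6.
The N-terminus (+1) and C-terminus (−1) cancel.
Net charge = (+7) + (−6) = +1.

+1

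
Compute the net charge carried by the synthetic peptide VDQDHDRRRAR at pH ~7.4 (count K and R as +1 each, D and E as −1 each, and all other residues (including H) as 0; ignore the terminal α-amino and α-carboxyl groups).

Positive (K, R): R7, R8, R9, R11 → +4.
Negative (D, E): D2, D4, D6 → −3.
Net charge = (+4) + (−3) = +1.

+1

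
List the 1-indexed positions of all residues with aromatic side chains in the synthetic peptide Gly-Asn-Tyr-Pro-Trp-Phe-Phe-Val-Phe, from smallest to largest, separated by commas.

3, 5, 6, 7, 9

Phenylalanine (F), tryptophan (W), and tyrosine (Y) have aromatic ring side chains.
Matching residues: Tyr3, Trp5, Phe6, Phe7, Phe9.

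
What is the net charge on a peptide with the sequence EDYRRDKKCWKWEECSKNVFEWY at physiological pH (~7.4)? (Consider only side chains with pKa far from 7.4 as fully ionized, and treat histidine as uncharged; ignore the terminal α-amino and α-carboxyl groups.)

0

The side chains ionized at physiological pH are Lys/Arg (+1) and Asp/Glu (−1); with His treated as neutral, nothing else contributes.
Positive (K, R): R4, R5, K7, K8, K11, K17 → +6.
Negative (D, E): E1, D2, D6, E13, E14, E21 → −6.
Net charge = (+6) + (−6) = 0.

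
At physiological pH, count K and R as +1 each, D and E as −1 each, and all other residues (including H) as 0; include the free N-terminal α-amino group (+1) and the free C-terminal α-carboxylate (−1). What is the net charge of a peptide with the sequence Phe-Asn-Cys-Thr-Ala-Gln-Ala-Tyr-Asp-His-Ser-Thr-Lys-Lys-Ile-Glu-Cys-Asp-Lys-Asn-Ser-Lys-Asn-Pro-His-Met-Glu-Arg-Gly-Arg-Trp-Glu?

Positive (K, R): Lys13, Lys14, Lys19, Lys22, Arg28, Arg30 → +6.
Negative (D, E): Asp9, Glu16, Asp18, Glu27, Glu32 → −5.
The N-terminus (+1) and C-terminus (−1) cancel.
Net charge = (+6) + (−5) = +1.

+1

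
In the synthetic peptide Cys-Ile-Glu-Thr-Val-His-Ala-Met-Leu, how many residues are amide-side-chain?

0

The amide-side-chain residues are Asn (N) and Gln (Q).
None of the 9 residues belong to this group.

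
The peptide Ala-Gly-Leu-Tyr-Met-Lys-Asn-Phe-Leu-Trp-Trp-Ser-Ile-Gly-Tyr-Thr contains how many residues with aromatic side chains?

The aromatic amino acids are Phe (F, benzyl), Trp (W, indole), and Tyr (Y, phenol).
Matching residues: Tyr4, Phe8, Trp10, Trp11, Tyr15.

5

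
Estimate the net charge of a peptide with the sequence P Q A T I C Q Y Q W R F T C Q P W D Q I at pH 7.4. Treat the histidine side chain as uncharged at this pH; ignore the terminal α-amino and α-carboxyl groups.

The side chains ionized at physiological pH are Lys/Arg (+1) and Asp/Glu (−1); with His treated as neutral, nothing else contributes.
Positive (K, R): R11 → +1.
Negative (D, E): D18 → −1.
Net charge = (+1) + (−1) = 0.

0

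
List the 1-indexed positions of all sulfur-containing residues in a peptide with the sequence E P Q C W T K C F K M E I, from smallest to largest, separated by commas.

The sulfur-bearing residues are cysteine (–SH) and methionine (–S–CH₃).
Matching residues: C4, C8, M11.

4, 8, 11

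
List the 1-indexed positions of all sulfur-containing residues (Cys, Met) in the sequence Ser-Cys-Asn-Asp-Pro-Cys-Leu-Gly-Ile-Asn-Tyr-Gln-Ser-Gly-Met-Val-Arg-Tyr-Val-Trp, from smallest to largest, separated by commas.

2, 6, 15

Matching residues: Cys2, Cys6, Met15.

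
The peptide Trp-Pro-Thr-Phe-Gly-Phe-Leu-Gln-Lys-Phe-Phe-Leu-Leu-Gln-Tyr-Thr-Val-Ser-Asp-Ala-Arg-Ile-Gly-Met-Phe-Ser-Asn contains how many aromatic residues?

F, W, and Y each carry an aromatic ring on the side chain.
Matching residues: Trp1, Phe4, Phe6, Phe10, Phe11, Tyr15, Phe25.

7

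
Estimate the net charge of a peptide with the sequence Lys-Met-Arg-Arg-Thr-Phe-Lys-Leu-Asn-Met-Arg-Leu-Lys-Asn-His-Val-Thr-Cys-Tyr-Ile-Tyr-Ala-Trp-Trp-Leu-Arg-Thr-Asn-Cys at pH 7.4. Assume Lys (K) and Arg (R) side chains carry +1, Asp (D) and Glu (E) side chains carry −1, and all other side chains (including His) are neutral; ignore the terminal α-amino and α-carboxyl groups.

Positive (K, R): Lys1, Arg3, Arg4, Lys7, Arg11, Lys13, Arg26 → +7.
Negative (D, E): none → −0.
Net charge = (+7) + (−0) = +7.

+7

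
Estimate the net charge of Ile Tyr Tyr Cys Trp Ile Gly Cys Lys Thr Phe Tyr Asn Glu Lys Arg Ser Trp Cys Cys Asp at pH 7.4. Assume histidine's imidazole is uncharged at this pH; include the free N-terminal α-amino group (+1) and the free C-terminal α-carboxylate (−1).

+1

Near pH 7.4, K and R contribute +1 each, D and E contribute −1 each, and every other side chain (His included, as stated) is uncharged.
Positive (K, R): Lys9, Lys15, Arg16 → +3.
Negative (D, E): Glu14, Asp21 → −2.
The N-terminus (+1) and C-terminus (−1) cancel.
Net charge = (+3) + (−2) = +1.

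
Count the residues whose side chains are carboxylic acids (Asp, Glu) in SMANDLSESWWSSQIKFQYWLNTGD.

Matching residues: D5, E8, D25.

3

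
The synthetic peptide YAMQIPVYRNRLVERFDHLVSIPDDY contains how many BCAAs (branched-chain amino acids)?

7

The BCAAs are Val, Leu, and Ile — aliphatic side chains with a branch point.
Matching residues: I5, V7, L12, V13, L19, V20, I22.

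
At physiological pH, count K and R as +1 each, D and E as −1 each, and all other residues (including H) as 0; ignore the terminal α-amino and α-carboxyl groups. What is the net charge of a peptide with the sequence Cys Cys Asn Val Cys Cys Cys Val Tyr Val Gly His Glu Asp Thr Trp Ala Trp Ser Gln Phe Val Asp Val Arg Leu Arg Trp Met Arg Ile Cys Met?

Positive (K, R): Arg25, Arg27, Arg30 → +3.
Negative (D, E): Glu13, Asp14, Asp23 → −3.
Net charge = (+3) + (−3) = 0.

0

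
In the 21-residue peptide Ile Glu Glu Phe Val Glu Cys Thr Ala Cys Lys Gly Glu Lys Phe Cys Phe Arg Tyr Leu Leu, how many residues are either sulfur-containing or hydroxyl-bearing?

Sulfur-containing: C, M. Hydroxyl-bearing: S, T, Y.
Sulfur-containing residues here: Cys7, Cys10, Cys16 (3).
Hydroxyl-bearing residues here: Thr8, Tyr19 (2).
The two groups share no amino acid, so total = 3 + 2 = 5.

5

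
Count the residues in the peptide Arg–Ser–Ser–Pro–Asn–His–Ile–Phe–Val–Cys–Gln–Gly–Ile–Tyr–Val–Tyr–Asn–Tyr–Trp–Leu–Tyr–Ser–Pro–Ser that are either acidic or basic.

Acidic: D, E. Basic: H, K, R.
Acidic residues here: none (0).
Basic residues here: Arg1, His6 (2).
The two groups share no amino acid, so total = 0 + 2 = 2.

2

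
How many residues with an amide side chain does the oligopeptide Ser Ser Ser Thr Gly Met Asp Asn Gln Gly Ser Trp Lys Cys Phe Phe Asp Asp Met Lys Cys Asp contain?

2

The amide-side-chain residues are Asn (N) and Gln (Q).
Matching residues: Asn8, Gln9.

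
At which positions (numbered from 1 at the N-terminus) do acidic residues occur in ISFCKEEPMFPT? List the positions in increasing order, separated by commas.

6, 7

Only D (aspartate) and E (glutamate) carry a side-chain carboxylic acid.
Matching residues: E6, E7.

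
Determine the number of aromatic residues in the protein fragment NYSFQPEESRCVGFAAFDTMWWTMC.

The aromatic amino acids are Phe (F, benzyl), Trp (W, indole), and Tyr (Y, phenol).
Matching residues: Y2, F4, F14, F17, W21, W22.

6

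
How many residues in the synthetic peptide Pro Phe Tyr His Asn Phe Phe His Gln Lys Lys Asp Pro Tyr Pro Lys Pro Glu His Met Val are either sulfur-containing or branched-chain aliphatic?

Sulfur-containing: C, M. Branched-chain aliphatic: I, L, V.
Sulfur-containing residues here: Met20 (1).
Branched-chain aliphatic residues here: Val21 (1).
The two groups share no amino acid, so total = 1 + 1 = 2.

2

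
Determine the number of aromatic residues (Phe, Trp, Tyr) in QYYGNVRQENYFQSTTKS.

Matching residues: Y2, Y3, Y11, F12.

4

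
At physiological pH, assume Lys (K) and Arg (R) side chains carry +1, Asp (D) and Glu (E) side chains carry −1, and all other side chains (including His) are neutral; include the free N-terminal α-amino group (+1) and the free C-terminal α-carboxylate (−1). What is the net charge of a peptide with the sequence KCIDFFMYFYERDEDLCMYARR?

Positive (K, R): K1, R12, R21, R22 → +4.
Negative (D, E): D4, E11, D13, E14, D15 → −5.
The N-terminus (+1) and C-terminus (−1) cancel.
Net charge = (+4) + (−5) = −1.

-1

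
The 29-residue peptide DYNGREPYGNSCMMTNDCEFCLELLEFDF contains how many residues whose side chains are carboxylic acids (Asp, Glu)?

7

Matching residues: D1, E6, D17, E19, E23, E26, D28.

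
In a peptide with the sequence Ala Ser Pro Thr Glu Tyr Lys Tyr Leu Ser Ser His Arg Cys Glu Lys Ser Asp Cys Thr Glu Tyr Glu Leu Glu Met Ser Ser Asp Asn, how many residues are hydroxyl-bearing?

The –OH-bearing residues are Ser, Thr (aliphatic alcohols), and Tyr (phenol).
Matching residues: Ser2, Thr4, Tyr6, Tyr8, Ser10, Ser11, Ser17, Thr20, Tyr22, Ser27, Ser28.

11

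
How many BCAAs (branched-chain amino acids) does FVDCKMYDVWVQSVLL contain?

V, L, and I make up the branched-chain aliphatic group.
Matching residues: V2, V9, V11, V14, L15, L16.

6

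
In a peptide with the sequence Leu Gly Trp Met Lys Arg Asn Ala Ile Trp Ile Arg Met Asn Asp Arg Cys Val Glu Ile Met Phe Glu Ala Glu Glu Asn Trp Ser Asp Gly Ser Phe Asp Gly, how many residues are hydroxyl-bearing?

Serine (S), threonine (T), and tyrosine (Y) each carry a hydroxyl group on the side chain.
Matching residues: Ser29, Ser32.

2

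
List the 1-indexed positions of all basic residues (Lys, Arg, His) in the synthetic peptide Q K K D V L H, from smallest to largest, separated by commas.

2, 3, 7

Matching residues: K2, K3, H7.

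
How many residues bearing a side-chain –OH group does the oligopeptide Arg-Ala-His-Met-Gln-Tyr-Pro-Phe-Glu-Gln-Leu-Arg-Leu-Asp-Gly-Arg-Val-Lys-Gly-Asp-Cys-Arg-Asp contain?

1

The –OH-bearing residues are Ser, Thr (aliphatic alcohols), and Tyr (phenol).
Matching residues: Tyr6.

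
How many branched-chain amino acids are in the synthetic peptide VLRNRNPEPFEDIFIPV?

5

Valine (V), leucine (L), and isoleucine (I) are the branched-chain amino acids.
Matching residues: V1, L2, I13, I15, V17.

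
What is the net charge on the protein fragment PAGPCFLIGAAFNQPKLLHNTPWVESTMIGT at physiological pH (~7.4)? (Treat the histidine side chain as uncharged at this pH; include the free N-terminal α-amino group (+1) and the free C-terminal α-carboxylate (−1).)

0

Near pH 7.4, K and R contribute +1 each, D and E contribute −1 each, and every other side chain (His included, as stated) is uncharged.
Positive (K, R): K16 → +1.
Negative (D, E): E25 → −1.
The N-terminus (+1) and C-terminus (−1) cancel.
Net charge = (+1) + (−1) = 0.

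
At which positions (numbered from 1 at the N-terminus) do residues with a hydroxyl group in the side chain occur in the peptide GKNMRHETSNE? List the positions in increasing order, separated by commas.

S, T, and Y are the three residues with a side-chain hydroxyl.
Matching residues: T8, S9.

8, 9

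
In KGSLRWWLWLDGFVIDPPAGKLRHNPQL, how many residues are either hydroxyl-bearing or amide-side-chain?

3

Hydroxyl-bearing: S, T, Y. Amide-side-chain: N, Q.
Hydroxyl-bearing residues here: S3 (1).
Amide-side-chain residues here: N25, Q27 (2).
The two groups share no amino acid, so total = 1 + 2 = 3.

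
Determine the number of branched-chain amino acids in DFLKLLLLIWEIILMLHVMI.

12

The BCAAs are Val, Leu, and Ile — aliphatic side chains with a branch point.
Matching residues: L3, L5, L6, L7, L8, I9, I12, I13, L14, L16, V18, I20.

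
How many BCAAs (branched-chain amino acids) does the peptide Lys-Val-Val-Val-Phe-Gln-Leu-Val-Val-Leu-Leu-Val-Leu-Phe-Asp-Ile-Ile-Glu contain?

The BCAAs are Val, Leu, and Ile — aliphatic side chains with a branch point.
Matching residues: Val2, Val3, Val4, Leu7, Val8, Val9, Leu10, Leu11, Val12, Leu13, Ile16, Ile17.

12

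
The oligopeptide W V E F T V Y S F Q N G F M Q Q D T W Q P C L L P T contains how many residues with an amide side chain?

The amide-side-chain residues are Asn (N) and Gln (Q).
Matching residues: Q10, N11, Q15, Q16, Q20.

5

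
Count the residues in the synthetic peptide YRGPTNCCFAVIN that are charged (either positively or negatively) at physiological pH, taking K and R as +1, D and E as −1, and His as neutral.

Charged side chains at pH ~7.4: K, R (positive); D, E (negative).
Matching residues: R2.

1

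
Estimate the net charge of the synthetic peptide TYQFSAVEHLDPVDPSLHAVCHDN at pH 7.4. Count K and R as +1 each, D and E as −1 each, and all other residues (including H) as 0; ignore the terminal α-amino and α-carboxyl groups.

Positive (K, R): none → +0.
Negative (D, E): E8, D11, D14, D23 → −4.
Net charge = (+0) + (−4) = −4.

-4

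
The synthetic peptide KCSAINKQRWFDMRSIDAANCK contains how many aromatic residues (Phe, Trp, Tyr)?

Matching residues: W10, F11.

2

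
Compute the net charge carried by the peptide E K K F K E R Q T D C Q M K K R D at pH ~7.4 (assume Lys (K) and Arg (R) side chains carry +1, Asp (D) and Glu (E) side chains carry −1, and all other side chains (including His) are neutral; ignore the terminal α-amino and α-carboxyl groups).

Positive (K, R): K2, K3, K5, R7, K14, K15, R16 → +7.
Negative (D, E): E1, E6, D10, D17 → −4.
Net charge = (+7) + (−4) = +3.

+3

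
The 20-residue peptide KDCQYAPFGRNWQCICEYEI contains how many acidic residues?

3

Only D (aspartate) and E (glutamate) carry a side-chain carboxylic acid.
Matching residues: D2, E17, E19.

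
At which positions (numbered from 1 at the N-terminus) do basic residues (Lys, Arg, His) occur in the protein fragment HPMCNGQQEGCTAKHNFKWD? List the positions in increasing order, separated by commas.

1, 14, 15, 18

Matching residues: H1, K14, H15, K18.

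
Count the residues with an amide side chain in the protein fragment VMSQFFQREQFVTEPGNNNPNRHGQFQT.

Only N (asparagine) and Q (glutamine) carry a side-chain carboxamide.
Matching residues: Q4, Q7, Q10, N17, N18, N19, N21, Q25, Q27.

9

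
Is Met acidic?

No

The acidic residues are Asp (D) and Glu (E), whose side chains end in a carboxylate group.
Methionine is not in this group.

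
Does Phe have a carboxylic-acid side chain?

Only D (aspartate) and E (glutamate) carry a side-chain carboxylic acid.
Phenylalanine is not in this group.

No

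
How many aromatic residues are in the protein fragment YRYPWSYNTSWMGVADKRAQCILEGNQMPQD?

The aromatic amino acids are Phe (F, benzyl), Trp (W, indole), and Tyr (Y, phenol).
Matching residues: Y1, Y3, W5, Y7, W11.

5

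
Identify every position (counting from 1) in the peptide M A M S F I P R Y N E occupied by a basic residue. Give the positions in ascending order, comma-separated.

8

The basic amino acids are Lys (K), Arg (R), and His (H).
Matching residues: R8.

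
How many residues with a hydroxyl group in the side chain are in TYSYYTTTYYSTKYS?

The –OH-bearing residues are Ser, Thr (aliphatic alcohols), and Tyr (phenol).
Matching residues: T1, Y2, S3, Y4, Y5, T6, T7, T8, Y9, Y10, S11, T12, Y14, S15.

14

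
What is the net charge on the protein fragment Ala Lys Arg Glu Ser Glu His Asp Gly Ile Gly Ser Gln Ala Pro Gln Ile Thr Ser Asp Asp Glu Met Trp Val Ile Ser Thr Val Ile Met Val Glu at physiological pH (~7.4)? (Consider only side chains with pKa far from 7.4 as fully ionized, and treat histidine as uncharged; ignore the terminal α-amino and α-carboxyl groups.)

Near pH 7.4, K and R contribute +1 each, D and E contribute −1 each, and every other side chain (His included, as stated) is uncharged.
Positive (K, R): Lys2, Arg3 → +2.
Negative (D, E): Glu4, Glu6, Asp8, Asp20, Asp21, Glu22, Glu33 → −7.
Net charge = (+2) + (−7) = −5.

-5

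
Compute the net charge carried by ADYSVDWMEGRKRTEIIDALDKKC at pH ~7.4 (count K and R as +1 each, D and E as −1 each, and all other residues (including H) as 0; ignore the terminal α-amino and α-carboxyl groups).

Positive (K, R): R11, K12, R13, K22, K23 → +5.
Negative (D, E): D2, D6, E9, E15, D18, D21 → −6.
Net charge = (+5) + (−6) = −1.

-1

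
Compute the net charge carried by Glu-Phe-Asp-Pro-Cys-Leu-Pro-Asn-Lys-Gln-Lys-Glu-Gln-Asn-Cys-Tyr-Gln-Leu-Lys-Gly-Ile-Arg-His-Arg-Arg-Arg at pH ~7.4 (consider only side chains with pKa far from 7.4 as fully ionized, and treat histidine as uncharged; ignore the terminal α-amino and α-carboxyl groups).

At pH ~7.4 the Lys and Arg side chains are protonated (+1), the Asp and Glu side chains are deprotonated (−1), and with His taken as neutral all other side chains carry no charge.
Positive (K, R): Lys9, Lys11, Lys19, Arg22, Arg24, Arg25, Arg26 → +7.
Negative (D, E): Glu1, Asp3, Glu12 → −3.
Net charge = (+7) + (−3) = +4.

+4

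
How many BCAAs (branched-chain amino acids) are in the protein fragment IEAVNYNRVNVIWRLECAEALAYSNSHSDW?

7

V, L, and I make up the branched-chain aliphatic group.
Matching residues: I1, V4, V9, V11, I12, L15, L21.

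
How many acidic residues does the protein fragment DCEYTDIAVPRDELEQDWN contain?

7

The acidic residues are Asp (D) and Glu (E), whose side chains end in a carboxylate group.
Matching residues: D1, E3, D6, D12, E13, E15, D17.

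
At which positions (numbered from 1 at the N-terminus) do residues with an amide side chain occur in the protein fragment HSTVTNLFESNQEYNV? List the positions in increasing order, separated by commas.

The amide-side-chain residues are Asn (N) and Gln (Q).
Matching residues: N6, N11, Q12, N15.

6, 11, 12, 15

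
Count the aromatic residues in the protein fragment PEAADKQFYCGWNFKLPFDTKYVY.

Phenylalanine (F), tryptophan (W), and tyrosine (Y) have aromatic ring side chains.
Matching residues: F8, Y9, W12, F14, F18, Y22, Y24.

7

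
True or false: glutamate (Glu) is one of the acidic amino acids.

Only D (aspartate) and E (glutamate) carry a side-chain carboxylic acid.
Glutamate is in this group.

True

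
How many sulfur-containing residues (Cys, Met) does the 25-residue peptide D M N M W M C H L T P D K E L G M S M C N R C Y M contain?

9

Matching residues: M2, M4, M6, C7, M17, M19, C20, C23, M25.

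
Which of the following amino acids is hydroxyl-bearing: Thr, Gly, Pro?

S, T, and Y are the three residues with a side-chain hydroxyl.
Of the listed options, only Thr belongs to this group.

Thr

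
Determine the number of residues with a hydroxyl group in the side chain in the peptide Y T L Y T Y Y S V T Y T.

10

Serine (S), threonine (T), and tyrosine (Y) each carry a hydroxyl group on the side chain.
Matching residues: Y1, T2, Y4, T5, Y6, Y7, S8, T10, Y11, T12.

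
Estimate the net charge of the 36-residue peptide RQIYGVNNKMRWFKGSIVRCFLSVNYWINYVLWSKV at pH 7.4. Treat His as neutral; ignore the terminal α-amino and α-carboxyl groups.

Near pH 7.4, K and R contribute +1 each, D and E contribute −1 each, and every other side chain (His included, as stated) is uncharged.
Positive (K, R): R1, K9, R11, K14, R19, K35 → +6.
Negative (D, E): none → −0.
Net charge = (+6) + (−0) = +6.

+6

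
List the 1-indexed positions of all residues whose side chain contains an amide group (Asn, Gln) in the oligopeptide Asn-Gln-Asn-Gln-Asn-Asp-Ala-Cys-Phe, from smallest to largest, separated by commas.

Matching residues: Asn1, Gln2, Asn3, Gln4, Asn5.

1, 2, 3, 4, 5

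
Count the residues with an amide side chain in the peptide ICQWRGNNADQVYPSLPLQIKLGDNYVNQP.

8

The amide-side-chain residues are Asn (N) and Gln (Q).
Matching residues: Q3, N7, N8, Q11, Q19, N25, N28, Q29.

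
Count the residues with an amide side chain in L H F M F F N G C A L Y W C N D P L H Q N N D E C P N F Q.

7

Only N (asparagine) and Q (glutamine) carry a side-chain carboxamide.
Matching residues: N7, N15, Q20, N21, N22, N27, Q29.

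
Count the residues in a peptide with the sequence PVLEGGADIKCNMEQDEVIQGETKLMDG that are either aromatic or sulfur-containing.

3

Aromatic: F, W, Y. Sulfur-containing: C, M.
Aromatic residues here: none (0).
Sulfur-containing residues here: C11, M13, M26 (3).
The two groups share no amino acid, so total = 0 + 3 = 3.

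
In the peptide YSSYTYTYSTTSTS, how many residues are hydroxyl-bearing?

Serine (S), threonine (T), and tyrosine (Y) each carry a hydroxyl group on the side chain.
Matching residues: Y1, S2, S3, Y4, T5, Y6, T7, Y8, S9, T10, T11, S12, T13, S14.

14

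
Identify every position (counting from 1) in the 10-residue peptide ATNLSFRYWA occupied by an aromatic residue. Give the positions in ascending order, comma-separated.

6, 8, 9

Phenylalanine (F), tryptophan (W), and tyrosine (Y) have aromatic ring side chains.
Matching residues: F6, Y8, W9.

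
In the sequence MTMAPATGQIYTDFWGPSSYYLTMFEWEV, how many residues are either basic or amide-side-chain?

1

Basic: H, K, R. Amide-side-chain: N, Q.
Basic residues here: none (0).
Amide-side-chain residues here: Q9 (1).
The two groups share no amino acid, so total = 0 + 1 = 1.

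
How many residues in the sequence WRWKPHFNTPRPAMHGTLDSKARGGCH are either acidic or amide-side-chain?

Acidic: D, E. Amide-side-chain: N, Q.
Acidic residues here: D19 (1).
Amide-side-chain residues here: N8 (1).
The two groups share no amino acid, so total = 1 + 1 = 2.

2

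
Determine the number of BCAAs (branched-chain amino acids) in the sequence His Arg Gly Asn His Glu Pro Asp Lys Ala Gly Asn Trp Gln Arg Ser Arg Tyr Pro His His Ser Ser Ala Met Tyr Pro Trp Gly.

0

Valine (V), leucine (L), and isoleucine (I) are the branched-chain amino acids.
None of the 29 residues belong to this group.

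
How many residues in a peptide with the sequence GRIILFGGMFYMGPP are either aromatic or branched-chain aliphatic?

Aromatic: F, W, Y. Branched-chain aliphatic: I, L, V.
Aromatic residues here: F6, F10, Y11 (3).
Branched-chain aliphatic residues here: I3, I4, L5 (3).
The two groups share no amino acid, so total = 3 + 3 = 6.

6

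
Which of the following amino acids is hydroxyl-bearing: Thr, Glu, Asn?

Thr

The –OH-bearing residues are Ser, Thr (aliphatic alcohols), and Tyr (phenol).
Of the listed options, only Thr belongs to this group.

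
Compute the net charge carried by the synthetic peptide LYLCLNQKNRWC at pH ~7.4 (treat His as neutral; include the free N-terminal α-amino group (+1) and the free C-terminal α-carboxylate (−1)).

+2

Near pH 7.4, K and R contribute +1 each, D and E contribute −1 each, and every other side chain (His included, as stated) is uncharged.
Positive (K, R): K8, R10 → +2.
Negative (D, E): none → −0.
The N-terminus (+1) and C-terminus (−1) cancel.
Net charge = (+2) + (−0) = +2.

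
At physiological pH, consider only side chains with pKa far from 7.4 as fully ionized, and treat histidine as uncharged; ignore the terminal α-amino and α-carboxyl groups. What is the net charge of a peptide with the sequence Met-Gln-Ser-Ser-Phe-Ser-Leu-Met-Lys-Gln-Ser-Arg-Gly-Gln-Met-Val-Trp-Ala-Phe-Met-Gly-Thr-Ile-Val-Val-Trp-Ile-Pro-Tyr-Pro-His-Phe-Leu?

At pH ~7.4 the Lys and Arg side chains are protonated (+1), the Asp and Glu side chains are deprotonated (−1), and with His taken as neutral all other side chains carry no charge.
Positive (K, R): Lys9, Arg12 → +2.
Negative (D, E): none → −0.
Net charge = (+2) + (−0) = +2.

+2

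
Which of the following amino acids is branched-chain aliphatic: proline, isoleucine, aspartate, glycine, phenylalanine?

isoleucine

V, L, and I make up the branched-chain aliphatic group.
Of the listed options, only isoleucine belongs to this group.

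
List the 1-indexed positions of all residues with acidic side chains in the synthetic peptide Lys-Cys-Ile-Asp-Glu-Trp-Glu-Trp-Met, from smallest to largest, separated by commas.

4, 5, 7

Only D (aspartate) and E (glutamate) carry a side-chain carboxylic acid.
Matching residues: Asp4, Glu5, Glu7.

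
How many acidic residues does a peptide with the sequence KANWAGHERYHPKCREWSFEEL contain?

4

The acidic residues are Asp (D) and Glu (E), whose side chains end in a carboxylate group.
Matching residues: E8, E16, E20, E21.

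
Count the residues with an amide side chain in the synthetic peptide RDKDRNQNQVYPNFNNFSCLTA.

7

The amide-side-chain residues are Asn (N) and Gln (Q).
Matching residues: N6, Q7, N8, Q9, N13, N15, N16.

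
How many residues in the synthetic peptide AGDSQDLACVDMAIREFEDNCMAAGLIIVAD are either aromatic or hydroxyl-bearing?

Aromatic: F, W, Y. Hydroxyl-bearing: S, T, Y.
Aromatic residues here: F17 (1).
Hydroxyl-bearing residues here: S4 (1).
(Y belongs to both groups, but none appear in this sequence.) Total = 1 + 1 = 2.

2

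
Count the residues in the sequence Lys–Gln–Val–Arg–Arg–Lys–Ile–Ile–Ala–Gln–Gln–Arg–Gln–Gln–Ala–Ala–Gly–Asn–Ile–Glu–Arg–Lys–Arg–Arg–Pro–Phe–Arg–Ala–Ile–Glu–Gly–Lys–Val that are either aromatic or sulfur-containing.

Aromatic: F, W, Y. Sulfur-containing: C, M.
Aromatic residues here: Phe26 (1).
Sulfur-containing residues here: none (0).
The two groups share no amino acid, so total = 1 + 0 = 1.

1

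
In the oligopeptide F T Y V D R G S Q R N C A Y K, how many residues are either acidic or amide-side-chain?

3

Acidic: D, E. Amide-side-chain: N, Q.
Acidic residues here: D5 (1).
Amide-side-chain residues here: Q9, N11 (2).
The two groups share no amino acid, so total = 1 + 2 = 3.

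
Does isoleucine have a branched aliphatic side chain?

V, L, and I make up the branched-chain aliphatic group.
Isoleucine is in this group.

Yes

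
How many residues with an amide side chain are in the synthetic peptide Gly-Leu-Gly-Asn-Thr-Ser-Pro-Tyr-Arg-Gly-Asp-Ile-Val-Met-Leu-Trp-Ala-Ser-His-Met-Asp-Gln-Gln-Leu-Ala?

The amide-side-chain residues are Asn (N) and Gln (Q).
Matching residues: Asn4, Gln22, Gln23.

3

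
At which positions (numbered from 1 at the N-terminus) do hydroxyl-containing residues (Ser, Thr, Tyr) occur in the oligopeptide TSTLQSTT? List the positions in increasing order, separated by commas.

Matching residues: T1, S2, T3, S6, T7, T8.

1, 2, 3, 6, 7, 8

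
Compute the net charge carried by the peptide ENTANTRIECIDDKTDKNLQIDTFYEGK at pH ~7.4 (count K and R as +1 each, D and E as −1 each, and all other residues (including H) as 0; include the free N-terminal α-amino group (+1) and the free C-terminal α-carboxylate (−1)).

-3

Positive (K, R): R7, K14, K17, K28 → +4.
Negative (D, E): E1, E9, D12, D13, D16, D22, E26 → −7.
The N-terminus (+1) and C-terminus (−1) cancel.
Net charge = (+4) + (−7) = −3.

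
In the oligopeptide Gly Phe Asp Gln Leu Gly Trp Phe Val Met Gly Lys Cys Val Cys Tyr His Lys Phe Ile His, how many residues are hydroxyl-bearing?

Serine (S), threonine (T), and tyrosine (Y) each carry a hydroxyl group on the side chain.
Matching residues: Tyr16.

1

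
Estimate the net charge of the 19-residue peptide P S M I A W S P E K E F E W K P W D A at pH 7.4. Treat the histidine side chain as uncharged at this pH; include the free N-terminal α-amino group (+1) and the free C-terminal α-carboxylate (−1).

-2

At pH ~7.4 the Lys and Arg side chains are protonated (+1), the Asp and Glu side chains are deprotonated (−1), and with His taken as neutral all other side chains carry no charge.
Positive (K, R): K10, K15 → +2.
Negative (D, E): E9, E11, E13, D18 → −4.
The N-terminus (+1) and C-terminus (−1) cancel.
Net charge = (+2) + (−4) = −2.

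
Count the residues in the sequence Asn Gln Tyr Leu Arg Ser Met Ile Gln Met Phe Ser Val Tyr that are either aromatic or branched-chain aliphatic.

6

Aromatic: F, W, Y. Branched-chain aliphatic: I, L, V.
Aromatic residues here: Tyr3, Phe11, Tyr14 (3).
Branched-chain aliphatic residues here: Leu4, Ile8, Val13 (3).
The two groups share no amino acid, so total = 3 + 3 = 6.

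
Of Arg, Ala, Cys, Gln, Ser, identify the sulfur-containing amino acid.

The sulfur-bearing residues are cysteine (–SH) and methionine (–S–CH₃).
Of the listed options, only Cys belongs to this group.

Cys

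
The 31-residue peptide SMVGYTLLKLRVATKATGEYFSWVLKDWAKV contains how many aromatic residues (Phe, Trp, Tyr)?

Matching residues: Y5, Y20, F21, W23, W28.

5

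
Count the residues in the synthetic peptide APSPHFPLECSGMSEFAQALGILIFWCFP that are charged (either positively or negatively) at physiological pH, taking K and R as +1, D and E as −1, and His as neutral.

2

Charged side chains at pH ~7.4: K, R (positive); D, E (negative).
Matching residues: E9, E15.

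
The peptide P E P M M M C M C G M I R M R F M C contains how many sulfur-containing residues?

10

Cysteine (C, thiol) and methionine (M, thioether) are the two sulfur-containing amino acids.
Matching residues: M4, M5, M6, C7, M8, C9, M11, M14, M17, C18.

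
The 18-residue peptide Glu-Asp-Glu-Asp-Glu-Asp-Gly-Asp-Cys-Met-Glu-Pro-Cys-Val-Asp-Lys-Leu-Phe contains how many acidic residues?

9

Aspartate (D) and glutamate (E) have carboxylic-acid side chains and are the acidic amino acids.
Matching residues: Glu1, Asp2, Glu3, Asp4, Glu5, Asp6, Asp8, Glu11, Asp15.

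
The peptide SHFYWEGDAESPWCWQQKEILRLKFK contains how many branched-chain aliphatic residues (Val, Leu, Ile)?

Matching residues: I20, L21, L23.

3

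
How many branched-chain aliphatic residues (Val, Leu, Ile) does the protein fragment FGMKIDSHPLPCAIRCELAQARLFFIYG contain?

Matching residues: I5, L10, I14, L18, L23, I26.

6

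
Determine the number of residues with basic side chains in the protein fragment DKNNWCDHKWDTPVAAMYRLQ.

4

K, R, and H are the three residues with basic side chains (ε-amine, guanidinium, and imidazole respectively).
Matching residues: K2, H8, K9, R19.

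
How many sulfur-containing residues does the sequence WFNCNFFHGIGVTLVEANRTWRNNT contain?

1

Cysteine (C, thiol) and methionine (M, thioether) are the two sulfur-containing amino acids.
Matching residues: C4.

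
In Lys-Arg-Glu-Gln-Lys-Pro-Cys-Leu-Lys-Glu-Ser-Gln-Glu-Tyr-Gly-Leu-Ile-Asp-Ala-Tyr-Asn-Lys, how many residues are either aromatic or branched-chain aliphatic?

Aromatic: F, W, Y. Branched-chain aliphatic: I, L, V.
Aromatic residues here: Tyr14, Tyr20 (2).
Branched-chain aliphatic residues here: Leu8, Leu16, Ile17 (3).
The two groups share no amino acid, so total = 2 + 3 = 5.

5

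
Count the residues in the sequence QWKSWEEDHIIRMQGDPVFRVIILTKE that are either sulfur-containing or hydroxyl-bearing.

Sulfur-containing: C, M. Hydroxyl-bearing: S, T, Y.
Sulfur-containing residues here: M13 (1).
Hydroxyl-bearing residues here: S4, T25 (2).
The two groups share no amino acid, so total = 1 + 2 = 3.

3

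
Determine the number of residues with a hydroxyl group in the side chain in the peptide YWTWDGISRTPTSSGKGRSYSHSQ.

S, T, and Y are the three residues with a side-chain hydroxyl.
Matching residues: Y1, T3, S8, T10, T12, S13, S14, S19, Y20, S21, S23.

11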